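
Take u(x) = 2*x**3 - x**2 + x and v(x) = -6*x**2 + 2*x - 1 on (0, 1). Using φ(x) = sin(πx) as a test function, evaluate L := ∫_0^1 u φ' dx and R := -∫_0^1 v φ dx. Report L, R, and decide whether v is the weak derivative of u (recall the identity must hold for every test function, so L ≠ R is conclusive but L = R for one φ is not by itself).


LHS = -6/π + 24/π^3, RHS = -24/π^3 + 6/π. No, v is not the weak derivative of u.

u(x) = 2*x**3 - x**2 + x, classical derivative u'(x) = 6*x**2 - 2*x + 1.
φ(x) = sin(πx), so φ'(x) = π*cos(π*x).
Note φ(0) = φ(1) = 0, so the boundary term u·φ vanishes.
LHS = ∫_0^1 u(x) φ'(x) dx = ∫_0^1 (2*π*x^3*cos(π*x) - π*x^2*cos(π*x) + π*x*cos(π*x)) dx. Term by term:
  ∫_0^1 π*x*cos(π*x) dx = -2/π;  ∫_0^1 -π*x^2*cos(π*x) dx = 2/π;  ∫_0^1 2*π*x^3*cos(π*x) dx = -6/π + 24/π^3.
Sum: -2/π + 2/π + -6/π + 24/π^3 = -6/π + 24/π^3.
So LHS = -6/π + 24/π^3.
∫_0^1 v(x) φ(x) dx = ∫_0^1 (-6*x^2*sin(π*x) + 2*x*sin(π*x) - sin(π*x)) dx. Term by term:
  ∫_0^1 -sin(π*x) dx = -2/π;  ∫_0^1 -6*x^2*sin(π*x) dx = -6/π + 24/π^3;  ∫_0^1 2*x*sin(π*x) dx = 2/π.
Sum: -2/π + -6/π + 24/π^3 + 2/π = -6/π + 24/π^3.
So RHS = -∫_0^1 v(x) φ(x) dx = -24/π^3 + 6/π.
LHS − RHS = -12/π + 48/π^3 ≠ 0, so the identity fails.
(For a valid weak derivative the identity must hold for EVERY test function, in particular this one. The failure shows v is NOT the weak derivative of u.)
Correct weak derivative would be u'(x) = 6*x**2 - 2*x + 1.


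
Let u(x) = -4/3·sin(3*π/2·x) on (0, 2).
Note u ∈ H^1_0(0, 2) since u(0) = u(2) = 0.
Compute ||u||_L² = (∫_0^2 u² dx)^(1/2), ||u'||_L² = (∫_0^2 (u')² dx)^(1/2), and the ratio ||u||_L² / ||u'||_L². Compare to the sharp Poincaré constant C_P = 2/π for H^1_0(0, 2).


||u||_L² / ||u'||_L² = 2/(3*π) < C_P = 2/π.

u(x) = -4/3·sin(3*π/2·x), so u'(x) = -2*π*cos(3*π*x/2).
Writing u(x) = A·sin(kπx/L) with A = -4/3 and k = 3, use ∫_0^L sin²(kπx/L) dx = L/2 and ∫_0^L cos²(kπx/L) dx = L/2.
u² = 16/9·sin²(3*π/2·x) and (u')² = 4*π^2·cos²(3*π/2·x), and each of sin², cos² integrates to L/2 = 1 over (0, 2).
∫_0^2 u² dx = 16/9, so ||u||_L² = 4/3.
∫_0^2 (u')² dx = 4*π^2, so ||u'||_L² = 2*π.
Ratio ||u||_L² / ||u'||_L² = 2/(3*π).
Sharp Poincaré constant on H^1_0(0, 2) is C_P = L/π = 2/π, achieved by sin(π/2·x).
This is the k = 3 harmonic; the ratio L/(kπ) is strictly less than C_P = L/π, consistent with the sharp inequality ||u||_L² ≤ C_P ||u'||_L².


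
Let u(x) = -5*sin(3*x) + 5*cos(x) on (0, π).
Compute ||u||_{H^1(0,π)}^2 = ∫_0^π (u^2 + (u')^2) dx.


||u||_{H^1(0,π)}^2 = 150*π

u'(x) = -5*sin(x) - 15*cos(3*x).
Expand u² and (u')² and integrate term by term on (0, π), using: for integers n ≥ 1, ∫_0^π sin²(nx) dx = ∫_0^π cos²(nx) dx = π/2; for n ≠ n', ∫_0^π sin(nx)sin(n'x) dx = ∫_0^π cos(nx)cos(n'x) dx = 0; and by product-to-sum, ∫_0^π sin(nx)cos(n'x) dx = ½∫_0^π [sin((n+n')x) + sin((n−n')x)] dx, which is 0 when n+n' is even and 2n/(n²−n'²) when n+n' is odd (it need not vanish on (0, π)).
  u² squared terms: (-5)²·∫sin(3x)² dx = 25·π/2 = 25*π/2;  (5)²·∫cos(x)² dx = 25·π/2 = 25*π/2.
  u² cross terms: 2·(-5)·(5)·∫sin(3x)·cos(x) dx = -50·(0) = 0.
  So ∫_0^π u² dx = 25*π/2 + 25*π/2 + 0 = 25*π.
  (u')² squared terms: (-15)²·∫cos(3x)² dx = 225·π/2 = 225*π/2;  (-5)²·∫sin(x)² dx = 25·π/2 = 25*π/2.
  (u')² cross terms: 2·(-15)·(-5)·∫cos(3x)·sin(x) dx = 150·(0) = 0.
  So ∫_0^π (u')² dx = 225*π/2 + 25*π/2 + 0 = 125*π.
||u||_{H^1}^2 = (25*π) + (125*π) = 150*π.


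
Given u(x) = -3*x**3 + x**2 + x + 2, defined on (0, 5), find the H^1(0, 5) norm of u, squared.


||u||_{H^1}^2 = 1748375/14

The H^1 norm (squared) on an interval (0, L) is
  ||u||_{H^1}^2 = ∫_0^L u(x)^2 dx + ∫_0^L u'(x)^2 dx.
Compute u'(x) = -9*x**2 + 2*x + 1.
Then u(x)^2 = 9*x**6 - 6*x**5 - 5*x**4 - 10*x**3 + 5*x**2 + 4*x + 4 and u'(x)^2 = 81*x**4 - 36*x**3 - 14*x**2 + 4*x + 1.
Integrate each monomial from 0 to 5 using ∫_0^5 c·x^n dx = c·5^(n+1)/(n+1):
  ∫_0^5 u(x)^2 dx = ∫_0^5 (9*x^6 - 6*x^5 - 5*x^4 - 10*x^3 + 5*x^2 + 4*x + 4) dx. Term by term:
    ∫_0^5 9*x^6 dx = 703125/7;  ∫_0^5 -6*x^5 dx = -15625;  ∫_0^5 -5*x^4 dx = -3125;
    ∫_0^5 -10*x^3 dx = -3125/2;  ∫_0^5 5*x^2 dx = 625/3;  ∫_0^5 4*x dx = 50;
    ∫_0^5 4 dx = 20.
  Sum: 703125/7 − 15625 − 3125 − 3125/2 + 625/3 + 50 + 20 = 3377315/42.
  ∫_0^5 u'(x)^2 dx = ∫_0^5 (81*x^4 - 36*x^3 - 14*x^2 + 4*x + 1) dx. Term by term:
    ∫_0^5 81*x^4 dx = 50625;  ∫_0^5 -36*x^3 dx = -5625;  ∫_0^5 -14*x^2 dx = -1750/3;
    ∫_0^5 4*x dx = 50;  ∫_0^5 1 dx = 5.
  Sum: 50625 − 5625 − 1750/3 + 50 + 5 = 133415/3.
Adding: ||u||_{H^1}^2 = 3377315/42 + 133415/3 = 1748375/14.


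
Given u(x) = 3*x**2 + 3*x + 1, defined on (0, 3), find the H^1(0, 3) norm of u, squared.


||u||_{H^1}^2 = 14799/10

The H^1 norm (squared) on an interval (0, L) is
  ||u||_{H^1}^2 = ∫_0^L u(x)^2 dx + ∫_0^L u'(x)^2 dx.
Compute u'(x) = 6*x + 3.
Then u(x)^2 = 9*x**4 + 18*x**3 + 15*x**2 + 6*x + 1 and u'(x)^2 = 36*x**2 + 36*x + 9.
Integrate each monomial from 0 to 3 using ∫_0^3 c·x^n dx = c·3^(n+1)/(n+1):
  ∫_0^3 u(x)^2 dx = ∫_0^3 (9*x^4 + 18*x^3 + 15*x^2 + 6*x + 1) dx. Term by term:
    ∫_0^3 9*x^4 dx = 2187/5;  ∫_0^3 18*x^3 dx = 729/2;  ∫_0^3 15*x^2 dx = 135;
    ∫_0^3 6*x dx = 27;  ∫_0^3 1 dx = 3.
  Sum: 2187/5 + 729/2 + 135 + 27 + 3 = 9669/10.
  ∫_0^3 u'(x)^2 dx = ∫_0^3 (36*x^2 + 36*x + 9) dx. Term by term:
    ∫_0^3 36*x^2 dx = 324;  ∫_0^3 36*x dx = 162;  ∫_0^3 9 dx = 27.
  Sum: 324 + 162 + 27 = 513.
Adding: ||u||_{H^1}^2 = 9669/10 + 513 = 14799/10.


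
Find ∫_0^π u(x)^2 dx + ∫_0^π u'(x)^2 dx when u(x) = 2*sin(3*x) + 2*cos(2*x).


||u||_{H^1(0,π)}^2 = 48 + 30*π

u'(x) = -4*sin(2*x) + 6*cos(3*x).
Expand u² and (u')² and integrate term by term on (0, π), using: for integers n ≥ 1, ∫_0^π sin²(nx) dx = ∫_0^π cos²(nx) dx = π/2; for n ≠ n', ∫_0^π sin(nx)sin(n'x) dx = ∫_0^π cos(nx)cos(n'x) dx = 0; and by product-to-sum, ∫_0^π sin(nx)cos(n'x) dx = ½∫_0^π [sin((n+n')x) + sin((n−n')x)] dx, which is 0 when n+n' is even and 2n/(n²−n'²) when n+n' is odd (it need not vanish on (0, π)).
  u² squared terms: (2)²·∫cos(2x)² dx = 4·π/2 = 2*π;  (2)²·∫sin(3x)² dx = 4·π/2 = 2*π.
  u² cross terms: 2·(2)·(2)·∫cos(2x)·sin(3x) dx = 8·(6/5) = 48/5.
  So ∫_0^π u² dx = 2*π + 2*π + 48/5 = 48/5 + 4*π.
  (u')² squared terms: (-4)²·∫sin(2x)² dx = 16·π/2 = 8*π;  (6)²·∫cos(3x)² dx = 36·π/2 = 18*π.
  (u')² cross terms: 2·(-4)·(6)·∫sin(2x)·cos(3x) dx = -48·(-4/5) = 192/5.
  So ∫_0^π (u')² dx = 8*π + 18*π + 192/5 = 192/5 + 26*π.
||u||_{H^1}^2 = (48/5 + 4*π) + (192/5 + 26*π) = 48 + 30*π.


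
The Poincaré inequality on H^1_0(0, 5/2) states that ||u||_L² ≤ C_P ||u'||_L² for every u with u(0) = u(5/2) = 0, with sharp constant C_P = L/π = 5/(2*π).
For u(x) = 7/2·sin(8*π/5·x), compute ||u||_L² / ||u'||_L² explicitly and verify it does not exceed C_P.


||u||_L² / ||u'||_L² = 5/(8*π) < C_P = 5/(2*π).

u(x) = 7/2·sin(8*π/5·x), so u'(x) = 28*π*cos(8*π*x/5)/5.
Writing u(x) = A·sin(kπx/L) with A = 7/2 and k = 4, use ∫_0^L sin²(kπx/L) dx = L/2 and ∫_0^L cos²(kπx/L) dx = L/2.
u² = 49/4·sin²(8*π/5·x) and (u')² = 784*π^2/25·cos²(8*π/5·x), and each of sin², cos² integrates to L/2 = 5/4 over (0, 5/2).
∫_0^5/2 u² dx = 245/16, so ||u||_L² = 7*sqrt(5)/4.
∫_0^5/2 (u')² dx = 196*π^2/5, so ||u'||_L² = 14*sqrt(5)*π/5.
Ratio ||u||_L² / ||u'||_L² = 5/(8*π).
Sharp Poincaré constant on H^1_0(0, 5/2) is C_P = L/π = 5/(2*π), achieved by sin(2*π/5·x).
This is the k = 4 harmonic; the ratio L/(kπ) is strictly less than C_P = L/π, consistent with the sharp inequality ||u||_L² ≤ C_P ||u'||_L².


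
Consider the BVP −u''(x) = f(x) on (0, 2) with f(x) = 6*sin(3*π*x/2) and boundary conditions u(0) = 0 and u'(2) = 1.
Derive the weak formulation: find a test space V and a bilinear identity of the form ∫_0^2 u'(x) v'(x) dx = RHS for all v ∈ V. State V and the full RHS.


V = {v ∈ H^1(0, 2) : v(0) = 0} (test functions vanish at x = 0 where u is specified); weak form: ∫_0^2 u'v' dx = ∫_0^2 (6*sin(3*π*x/2)) v dx + v(2) for all v ∈ V.

Multiply both sides by a test function v and integrate from 0 to 2:
  ∫_0^2 −u''(x) v(x) dx = ∫_0^2 f(x) v(x) dx.
Integrate the LHS by parts once:
  ∫_0^2 −u'' v dx = −[u'(x) v(x)]_0^2 + ∫_0^2 u'(x) v'(x) dx.
Thus ∫_0^2 u'(x) v'(x) dx = ∫_0^2 f(x) v(x) dx + [u'(x) v(x)]_0^2.
Choose V so that boundary terms are either known or forced to vanish.
Mixed BC: u(0) = 0 (Dirichlet) and u'(2) = 1 (Neumann). Define V = {v ∈ H^1(0, 2) : v(0) = 0}. Then [u' v]_0^2 = u'(2)·v(2) − u'(0)·0 = v(2).
Weak formulation: find u (satisfying any essential BC) such that ∫_0^2 u'(x) v'(x) dx = ∫_0^2 f v dx + v(2) for all v ∈ V (Dirichlet at 0 absorbed into V; Neumann datum at x = 2 contributes the boundary term).
Substituting f(x) = 6*sin(3*π*x/2), the right-hand side is ∫_0^2 (6*sin(3*π*x/2)) v dx + v(2).


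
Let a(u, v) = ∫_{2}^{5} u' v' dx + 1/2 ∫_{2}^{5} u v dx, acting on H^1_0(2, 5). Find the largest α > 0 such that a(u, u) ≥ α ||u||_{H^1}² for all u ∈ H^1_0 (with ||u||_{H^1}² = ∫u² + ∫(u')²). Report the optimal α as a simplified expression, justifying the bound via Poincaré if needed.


α = (9/2 + π^2)/(9 + π^2)

Coercivity of a(·,·) on H^1_0(2, 5) means a(u, u) ≥ α ||u||_{H^1}² for every u ∈ H^1_0.
The interval has length L = 3, and Poincaré/coercivity depend only on L. Here a(u, u) = ∫(u')² + (1/2)·∫u².
Here 0 < c = 1/2 < 1. The condition a(u,u) ≥ α||u||_{H^1}² reads (1−α)∫(u')² ≥ (α−c)∫u². Any admissible α is ≤ 1 (rapidly oscillating u have ∫u²/∫(u')² → 0), and α = 1 would force 0 ≥ (1−c)∫u², impossible since c < 1; so 1−α > 0. By the sharp Poincaré inequality on H^1_0 of an interval of length L, ∫(u')² ≥ (π/L)²∫u² with equality for the first sine mode sin(π(x−x₀)/L) (x₀ the left endpoint), so the inequality holds for all u iff (1−α)(π/L)² ≥ α − c, i.e. α ≤ ((π/L)² + c)/((π/L)² + 1) = (1 + c(L/π)²)/(1 + (L/π)²). With (π/L)² = π^2/9 and c = 1/2, the largest admissible constant is α = ((π/L)² + c)/((π/L)² + 1).
Simplifying, α = (9/2 + π^2)/(9 + π^2).


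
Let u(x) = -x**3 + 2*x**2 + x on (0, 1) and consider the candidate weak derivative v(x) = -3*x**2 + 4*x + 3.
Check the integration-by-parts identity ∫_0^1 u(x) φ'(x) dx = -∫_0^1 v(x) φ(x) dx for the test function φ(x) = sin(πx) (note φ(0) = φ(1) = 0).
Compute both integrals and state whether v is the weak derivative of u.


LHS = -3/π - 12/π^3, RHS = -7/π - 12/π^3. No, v is not the weak derivative of u.

u(x) = -x**3 + 2*x**2 + x, classical derivative u'(x) = -3*x**2 + 4*x + 1.
φ(x) = sin(πx), so φ'(x) = π*cos(π*x).
Note φ(0) = φ(1) = 0, so the boundary term u·φ vanishes.
LHS = ∫_0^1 u(x) φ'(x) dx = ∫_0^1 (-π*x^3*cos(π*x) + 2*π*x^2*cos(π*x) + π*x*cos(π*x)) dx. Term by term:
  ∫_0^1 π*x*cos(π*x) dx = -2/π;  ∫_0^1 -π*x^3*cos(π*x) dx = -12/π^3 + 3/π;  ∫_0^1 2*π*x^2*cos(π*x) dx = -4/π.
Sum: -2/π + -12/π^3 + 3/π − 4/π = -3/π - 12/π^3.
So LHS = -3/π - 12/π^3.
∫_0^1 v(x) φ(x) dx = ∫_0^1 (-3*x^2*sin(π*x) + 4*x*sin(π*x) + 3*sin(π*x)) dx. Term by term:
  ∫_0^1 3*sin(π*x) dx = 6/π;  ∫_0^1 -3*x^2*sin(π*x) dx = -3/π + 12/π^3;  ∫_0^1 4*x*sin(π*x) dx = 4/π.
Sum: 6/π + -3/π + 12/π^3 + 4/π = 12/π^3 + 7/π.
So RHS = -∫_0^1 v(x) φ(x) dx = -7/π - 12/π^3.
LHS − RHS = 4/π ≠ 0, so the identity fails.
(For a valid weak derivative the identity must hold for EVERY test function, in particular this one. The failure shows v is NOT the weak derivative of u.)
Correct weak derivative would be u'(x) = -3*x**2 + 4*x + 1.


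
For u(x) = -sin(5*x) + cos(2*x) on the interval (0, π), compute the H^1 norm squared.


||u||_{H^1(0,π)}^2 = -100/21 + 31*π/2

u'(x) = -2*sin(2*x) - 5*cos(5*x).
Expand u² and (u')² and integrate term by term on (0, π), using: for integers n ≥ 1, ∫_0^π sin²(nx) dx = ∫_0^π cos²(nx) dx = π/2; for n ≠ n', ∫_0^π sin(nx)sin(n'x) dx = ∫_0^π cos(nx)cos(n'x) dx = 0; and by product-to-sum, ∫_0^π sin(nx)cos(n'x) dx = ½∫_0^π [sin((n+n')x) + sin((n−n')x)] dx, which is 0 when n+n' is even and 2n/(n²−n'²) when n+n' is odd (it need not vanish on (0, π)).
  u² squared terms: (-1)²·∫sin(5x)² dx = 1·π/2 = π/2;  (1)²·∫cos(2x)² dx = 1·π/2 = π/2.
  u² cross terms: 2·(-1)·(1)·∫sin(5x)·cos(2x) dx = -2·(10/21) = -20/21.
  So ∫_0^π u² dx = π/2 + π/2 − 20/21 = -20/21 + π.
  (u')² squared terms: (-5)²·∫cos(5x)² dx = 25·π/2 = 25*π/2;  (-2)²·∫sin(2x)² dx = 4·π/2 = 2*π.
  (u')² cross terms: 2·(-5)·(-2)·∫cos(5x)·sin(2x) dx = 20·(-4/21) = -80/21.
  So ∫_0^π (u')² dx = 25*π/2 + 2*π − 80/21 = -80/21 + 29*π/2.
||u||_{H^1}^2 = (-20/21 + π) + (-80/21 + 29*π/2) = -100/21 + 31*π/2.


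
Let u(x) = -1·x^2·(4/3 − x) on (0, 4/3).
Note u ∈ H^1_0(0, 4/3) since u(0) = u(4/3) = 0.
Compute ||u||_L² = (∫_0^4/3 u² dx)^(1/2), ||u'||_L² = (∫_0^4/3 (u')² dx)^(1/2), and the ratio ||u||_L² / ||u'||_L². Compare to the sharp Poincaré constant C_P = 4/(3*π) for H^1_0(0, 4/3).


||u||_L² / ||u'||_L² = 2*sqrt(14)/21 < C_P = 4/(3*π).

u(x) = -1·x^2·(4/3 − x), so u'(x) = x*(9*x - 8)/3.
u(x) = -1·x^2·(4/3 − x) vanishes at x = 0 and x = 4/3, so u ∈ H^1_0(0, 4/3). Differentiate via the product rule and integrate the resulting polynomials term by term.
  ∫_0^4/3 u² dx = ∫_0^4/3 (x^6 - 8*x^5/3 + 16*x^4/9) dx. Term by term:
    ∫_0^4/3 x^6 dx = 16384/15309;  ∫_0^4/3 -8*x^5/3 dx = -16384/6561;  ∫_0^4/3 16*x^4/9 dx = 16384/10935.
  Sum: 16384/15309 − 16384/6561 + 16384/10935 = 16384/229635.
  ∫_0^4/3 (u')² dx = ∫_0^4/3 (9*x^4 - 16*x^3 + 64*x^2/9) dx. Term by term:
    ∫_0^4/3 9*x^4 dx = 1024/135;  ∫_0^4/3 -16*x^3 dx = -1024/81;  ∫_0^4/3 64*x^2/9 dx = 4096/729.
  Sum: 1024/135 − 1024/81 + 4096/729 = 2048/3645.
∫_0^4/3 u² dx = 16384/229635, so ||u||_L² = 128*sqrt(35)/2835.
∫_0^4/3 (u')² dx = 2048/3645, so ||u'||_L² = 32*sqrt(10)/135.
Ratio ||u||_L² / ||u'||_L² = 2*sqrt(14)/21.
Sharp Poincaré constant on H^1_0(0, 4/3) is C_P = L/π = 4/(3*π), achieved by sin(3*π/4·x).
A polynomial bump cannot attain the sharp Poincaré constant (only the first sine eigenfunction does), so the ratio is strictly less than C_P, consistent with ||u||_L² ≤ C_P ||u'||_L².


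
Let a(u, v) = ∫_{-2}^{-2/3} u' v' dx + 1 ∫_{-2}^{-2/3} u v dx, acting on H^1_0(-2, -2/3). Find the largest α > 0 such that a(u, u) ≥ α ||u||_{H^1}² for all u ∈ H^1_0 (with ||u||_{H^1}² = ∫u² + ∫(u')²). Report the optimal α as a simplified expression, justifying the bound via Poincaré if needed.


α = 1

Coercivity of a(·,·) on H^1_0(-2, -2/3) means a(u, u) ≥ α ||u||_{H^1}² for every u ∈ H^1_0.
The interval has length L = 4/3, and Poincaré/coercivity depend only on L. Here a(u, u) = ∫(u')² + (1)·∫u².
Here c = 1 ≥ 1, so a(u,u) = ∫(u')² + c∫u² ≥ ∫(u')² + ∫u² = ||u||_{H^1}², i.e. α = 1 works. No larger α is possible: a(u,u) ≥ α||u||_{H^1}² means (1−α)∫(u')² ≥ (α−c)∫u², and for the modes u_n = sin(nπ(x−x₀)/L) (x₀ the left endpoint) one has ∫u_n²/∫(u_n')² = (L/(nπ))² → 0, so a(u_n,u_n)/||u_n||_{H^1}² → 1. Hence the optimal constant is α = 1.
Therefore α = 1.


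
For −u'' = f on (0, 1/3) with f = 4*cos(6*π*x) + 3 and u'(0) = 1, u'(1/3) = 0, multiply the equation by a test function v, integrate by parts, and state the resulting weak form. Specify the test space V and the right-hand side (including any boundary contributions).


V = H^1(0, 1/3) (v unrestricted at boundary; u is determined up to an additive constant); weak form: ∫_0^1/3 u'v' dx = ∫_0^1/3 (4*cos(6*π*x) + 3) v dx − v(0) for all v ∈ V.

Multiply both sides by a test function v and integrate from 0 to 1/3:
  ∫_0^1/3 −u''(x) v(x) dx = ∫_0^1/3 f(x) v(x) dx.
Integrate the LHS by parts once:
  ∫_0^1/3 −u'' v dx = −[u'(x) v(x)]_0^1/3 + ∫_0^1/3 u'(x) v'(x) dx.
Thus ∫_0^1/3 u'(x) v'(x) dx = ∫_0^1/3 f(x) v(x) dx + [u'(x) v(x)]_0^1/3.
Choose V so that boundary terms are either known or forced to vanish.
u has inhomogeneous Neumann u'(0) = 1, u'(1/3) = 0. [u' v]_0^1/3 = (0)·v(1/3) − (1)·v(0) = − v(0). Take V = H^1(0, 1/3); boundary term becomes part of RHS.
Weak formulation: find u (satisfying any essential BC) such that ∫_0^1/3 u'(x) v'(x) dx = ∫_0^1/3 f v dx − v(0) for all v ∈ V (Neumann data are natural BCs: they enter the RHS as boundary terms).
Substituting f(x) = 4*cos(6*π*x) + 3, the right-hand side is ∫_0^1/3 (4*cos(6*π*x) + 3) v dx − v(0).
Compatibility check (pure Neumann): taking v ≡ 1 ∈ V gives 0 = ∫_0^1/3 f dx + (0) − (1), i.e. ∫_0^1/3 f dx must equal u'(0) − u'(1/3) = 1. Indeed ∫_0^1/3 (4*cos(6*π*x) + 3) dx = 1, so the data are compatible. The solution is then unique only up to an additive constant (fix it e.g. by requiring ∫_0^1/3 u dx = 0).


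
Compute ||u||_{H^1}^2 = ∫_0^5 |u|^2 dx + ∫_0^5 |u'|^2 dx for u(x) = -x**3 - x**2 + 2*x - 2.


||u||_{H^1}^2 = 458515/21

The H^1 norm (squared) on an interval (0, L) is
  ||u||_{H^1}^2 = ∫_0^L u(x)^2 dx + ∫_0^L u'(x)^2 dx.
Compute u'(x) = -3*x**2 - 2*x + 2.
Then u(x)^2 = x**6 + 2*x**5 - 3*x**4 + 8*x**2 - 8*x + 4 and u'(x)^2 = 9*x**4 + 12*x**3 - 8*x**2 - 8*x + 4.
Integrate each monomial from 0 to 5 using ∫_0^5 c·x^n dx = c·5^(n+1)/(n+1):
  ∫_0^5 u(x)^2 dx = ∫_0^5 (x^6 + 2*x^5 - 3*x^4 + 8*x^2 - 8*x + 4) dx. Term by term:
    ∫_0^5 x^6 dx = 78125/7;  ∫_0^5 2*x^5 dx = 15625/3;  ∫_0^5 -3*x^4 dx = -1875;
    ∫_0^5 8*x^2 dx = 1000/3;  ∫_0^5 -8*x dx = -100;  ∫_0^5 4 dx = 20.
  Sum: 78125/7 + 15625/3 − 1875 + 1000/3 − 100 + 20 = 309695/21.
  ∫_0^5 u'(x)^2 dx = ∫_0^5 (9*x^4 + 12*x^3 - 8*x^2 - 8*x + 4) dx. Term by term:
    ∫_0^5 9*x^4 dx = 5625;  ∫_0^5 12*x^3 dx = 1875;  ∫_0^5 -8*x^2 dx = -1000/3;
    ∫_0^5 -8*x dx = -100;  ∫_0^5 4 dx = 20.
  Sum: 5625 + 1875 − 1000/3 − 100 + 20 = 21260/3.
Adding: ||u||_{H^1}^2 = 309695/21 + 21260/3 = 458515/21.


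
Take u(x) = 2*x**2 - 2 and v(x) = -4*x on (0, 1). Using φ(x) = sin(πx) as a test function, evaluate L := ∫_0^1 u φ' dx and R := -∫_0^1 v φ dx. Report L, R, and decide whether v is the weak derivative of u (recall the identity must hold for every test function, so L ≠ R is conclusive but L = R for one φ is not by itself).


LHS = -4/π, RHS = 4/π. No, v is not the weak derivative of u.

u(x) = 2*x**2 - 2, classical derivative u'(x) = 4*x.
φ(x) = sin(πx), so φ'(x) = π*cos(π*x).
Note φ(0) = φ(1) = 0, so the boundary term u·φ vanishes.
LHS = ∫_0^1 u(x) φ'(x) dx = ∫_0^1 (2*π*x^2*cos(π*x) - 2*π*cos(π*x)) dx. Term by term:
  ∫_0^1 -2*π*cos(π*x) dx = 0;  ∫_0^1 2*π*x^2*cos(π*x) dx = -4/π.
Sum: 0 − 4/π = -4/π.
So LHS = -4/π.
∫_0^1 v(x) φ(x) dx = ∫_0^1 (-4*x*sin(π*x)) dx. Term by term:
  ∫_0^1 -4*x*sin(π*x) dx = -4/π.
So RHS = -∫_0^1 v(x) φ(x) dx = 4/π.
LHS − RHS = -8/π ≠ 0, so the identity fails.
(For a valid weak derivative the identity must hold for EVERY test function, in particular this one. The failure shows v is NOT the weak derivative of u.)
Correct weak derivative would be u'(x) = 4*x.


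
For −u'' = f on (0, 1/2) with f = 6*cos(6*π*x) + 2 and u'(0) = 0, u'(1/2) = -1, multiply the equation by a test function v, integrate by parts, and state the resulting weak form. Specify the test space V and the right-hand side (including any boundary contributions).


V = H^1(0, 1/2) (v unrestricted at boundary; u is determined up to an additive constant); weak form: ∫_0^1/2 u'v' dx = ∫_0^1/2 (6*cos(6*π*x) + 2) v dx − v(1/2) for all v ∈ V.

Multiply both sides by a test function v and integrate from 0 to 1/2:
  ∫_0^1/2 −u''(x) v(x) dx = ∫_0^1/2 f(x) v(x) dx.
Integrate the LHS by parts once:
  ∫_0^1/2 −u'' v dx = −[u'(x) v(x)]_0^1/2 + ∫_0^1/2 u'(x) v'(x) dx.
Thus ∫_0^1/2 u'(x) v'(x) dx = ∫_0^1/2 f(x) v(x) dx + [u'(x) v(x)]_0^1/2.
Choose V so that boundary terms are either known or forced to vanish.
u has inhomogeneous Neumann u'(0) = 0, u'(1/2) = -1. [u' v]_0^1/2 = (-1)·v(1/2) − (0)·v(0) = − v(1/2). Take V = H^1(0, 1/2); boundary term becomes part of RHS.
Weak formulation: find u (satisfying any essential BC) such that ∫_0^1/2 u'(x) v'(x) dx = ∫_0^1/2 f v dx − v(1/2) for all v ∈ V (Neumann data are natural BCs: they enter the RHS as boundary terms).
Substituting f(x) = 6*cos(6*π*x) + 2, the right-hand side is ∫_0^1/2 (6*cos(6*π*x) + 2) v dx − v(1/2).
Compatibility check (pure Neumann): taking v ≡ 1 ∈ V gives 0 = ∫_0^1/2 f dx + (-1) − (0), i.e. ∫_0^1/2 f dx must equal u'(0) − u'(1/2) = 1. Indeed ∫_0^1/2 (6*cos(6*π*x) + 2) dx = 1, so the data are compatible. The solution is then unique only up to an additive constant (fix it e.g. by requiring ∫_0^1/2 u dx = 0).


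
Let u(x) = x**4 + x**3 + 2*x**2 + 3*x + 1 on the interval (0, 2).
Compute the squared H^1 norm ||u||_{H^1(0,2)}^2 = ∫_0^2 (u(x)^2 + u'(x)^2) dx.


||u||_{H^1}^2 = 74704/45

The H^1 norm (squared) on an interval (0, L) is
  ||u||_{H^1}^2 = ∫_0^L u(x)^2 dx + ∫_0^L u'(x)^2 dx.
Compute u'(x) = 4*x**3 + 3*x**2 + 4*x + 3.
Then u(x)^2 = x**8 + 2*x**7 + 5*x**6 + 10*x**5 + 12*x**4 + 14*x**3 + 13*x**2 + 6*x + 1 and u'(x)^2 = 16*x**6 + 24*x**5 + 41*x**4 + 48*x**3 + 34*x**2 + 24*x + 9.
Integrate each monomial from 0 to 2 using ∫_0^2 c·x^n dx = c·2^(n+1)/(n+1):
  ∫_0^2 u(x)^2 dx = ∫_0^2 (x^8 + 2*x^7 + 5*x^6 + 10*x^5 + 12*x^4 + 14*x^3 + 13*x^2 + 6*x + 1) dx. Term by term:
    ∫_0^2 x^8 dx = 512/9;  ∫_0^2 2*x^7 dx = 64;  ∫_0^2 5*x^6 dx = 640/7;
    ∫_0^2 10*x^5 dx = 320/3;  ∫_0^2 12*x^4 dx = 384/5;  ∫_0^2 14*x^3 dx = 56;
    ∫_0^2 13*x^2 dx = 104/3;  ∫_0^2 6*x dx = 12;  ∫_0^2 1 dx = 2.
  Sum: 512/9 + 64 + 640/7 + 320/3 + 384/5 + 56 + 104/3 + 12 + 2 = 157642/315.
  ∫_0^2 u'(x)^2 dx = ∫_0^2 (16*x^6 + 24*x^5 + 41*x^4 + 48*x^3 + 34*x^2 + 24*x + 9) dx. Term by term:
    ∫_0^2 16*x^6 dx = 2048/7;  ∫_0^2 24*x^5 dx = 256;  ∫_0^2 41*x^4 dx = 1312/5;
    ∫_0^2 48*x^3 dx = 192;  ∫_0^2 34*x^2 dx = 272/3;  ∫_0^2 24*x dx = 48;
    ∫_0^2 9 dx = 18.
  Sum: 2048/7 + 256 + 1312/5 + 192 + 272/3 + 48 + 18 = 121762/105.
Adding: ||u||_{H^1}^2 = 157642/315 + 121762/105 = 74704/45.


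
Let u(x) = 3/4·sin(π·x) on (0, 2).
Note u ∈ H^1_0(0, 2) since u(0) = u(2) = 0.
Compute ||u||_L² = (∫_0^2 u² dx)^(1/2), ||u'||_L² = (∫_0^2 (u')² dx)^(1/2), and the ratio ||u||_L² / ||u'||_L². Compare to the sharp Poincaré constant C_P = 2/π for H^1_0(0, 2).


||u||_L² / ||u'||_L² = 1/π < C_P = 2/π.

u(x) = 3/4·sin(π·x), so u'(x) = 3*π*cos(π*x)/4.
Writing u(x) = A·sin(kπx/L) with A = 3/4 and k = 2, use ∫_0^L sin²(kπx/L) dx = L/2 and ∫_0^L cos²(kπx/L) dx = L/2.
u² = 9/16·sin²(π·x) and (u')² = 9*π^2/16·cos²(π·x), and each of sin², cos² integrates to L/2 = 1 over (0, 2).
∫_0^2 u² dx = 9/16, so ||u||_L² = 3/4.
∫_0^2 (u')² dx = 9*π^2/16, so ||u'||_L² = 3*π/4.
Ratio ||u||_L² / ||u'||_L² = 1/π.
Sharp Poincaré constant on H^1_0(0, 2) is C_P = L/π = 2/π, achieved by sin(π/2·x).
This is the k = 2 harmonic; the ratio L/(kπ) is strictly less than C_P = L/π, consistent with the sharp inequality ||u||_L² ≤ C_P ||u'||_L².


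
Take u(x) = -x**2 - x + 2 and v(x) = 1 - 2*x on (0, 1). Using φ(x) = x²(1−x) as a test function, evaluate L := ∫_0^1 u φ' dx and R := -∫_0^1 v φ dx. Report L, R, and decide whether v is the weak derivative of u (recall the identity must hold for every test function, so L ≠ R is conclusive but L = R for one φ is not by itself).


LHS = 11/60, RHS = 1/60. No, v is not the weak derivative of u.

u(x) = -x**2 - x + 2, classical derivative u'(x) = -2*x - 1.
φ(x) = x²(1−x), so φ'(x) = x*(2 - 3*x).
Note φ(0) = φ(1) = 0, so the boundary term u·φ vanishes.
LHS = ∫_0^1 u(x) φ'(x) dx = ∫_0^1 (3*x^4 + x^3 - 8*x^2 + 4*x) dx. Term by term:
  ∫_0^1 3*x^4 dx = 3/5;  ∫_0^1 x^3 dx = 1/4;  ∫_0^1 -8*x^2 dx = -8/3;
  ∫_0^1 4*x dx = 2.
Sum: 3/5 + 1/4 − 8/3 + 2 = 11/60.
So LHS = 11/60.
∫_0^1 v(x) φ(x) dx = ∫_0^1 (2*x^4 - 3*x^3 + x^2) dx. Term by term:
  ∫_0^1 2*x^4 dx = 2/5;  ∫_0^1 -3*x^3 dx = -3/4;  ∫_0^1 x^2 dx = 1/3.
Sum: 2/5 − 3/4 + 1/3 = -1/60.
So RHS = -∫_0^1 v(x) φ(x) dx = 1/60.
LHS − RHS = 1/6 ≠ 0, so the identity fails.
(For a valid weak derivative the identity must hold for EVERY test function, in particular this one. The failure shows v is NOT the weak derivative of u.)
Correct weak derivative would be u'(x) = -2*x - 1.


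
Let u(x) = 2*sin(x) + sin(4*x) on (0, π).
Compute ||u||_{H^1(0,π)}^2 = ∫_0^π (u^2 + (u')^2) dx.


||u||_{H^1(0,π)}^2 = 25*π/2

u'(x) = 2*cos(x) + 4*cos(4*x).
Expand u² and (u')² and integrate term by term on (0, π), using: for integers n ≥ 1, ∫_0^π sin²(nx) dx = ∫_0^π cos²(nx) dx = π/2; for n ≠ n', ∫_0^π sin(nx)sin(n'x) dx = ∫_0^π cos(nx)cos(n'x) dx = 0; and by product-to-sum, ∫_0^π sin(nx)cos(n'x) dx = ½∫_0^π [sin((n+n')x) + sin((n−n')x)] dx, which is 0 when n+n' is even and 2n/(n²−n'²) when n+n' is odd (it need not vanish on (0, π)).
  u² squared terms: (2)²·∫sin(x)² dx = 4·π/2 = 2*π;  (1)²·∫sin(4x)² dx = 1·π/2 = π/2.
  u² cross terms: 2·(2)·(1)·∫sin(x)·sin(4x) dx = 4·(0) = 0.
  So ∫_0^π u² dx = 2*π + π/2 + 0 = 5*π/2.
  (u')² squared terms: (2)²·∫cos(x)² dx = 4·π/2 = 2*π;  (4)²·∫cos(4x)² dx = 16·π/2 = 8*π.
  (u')² cross terms: 2·(2)·(4)·∫cos(x)·cos(4x) dx = 16·(0) = 0.
  So ∫_0^π (u')² dx = 2*π + 8*π + 0 = 10*π.
||u||_{H^1}^2 = (5*π/2) + (10*π) = 25*π/2.


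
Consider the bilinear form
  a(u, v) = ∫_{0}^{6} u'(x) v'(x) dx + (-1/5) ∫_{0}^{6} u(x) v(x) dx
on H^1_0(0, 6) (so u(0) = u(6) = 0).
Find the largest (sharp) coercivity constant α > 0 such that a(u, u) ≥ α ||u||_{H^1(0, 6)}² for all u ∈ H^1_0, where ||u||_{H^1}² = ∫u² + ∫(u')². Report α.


α = (-36/5 + π^2)/(π^2 + 36)

Coercivity of a(·,·) on H^1_0(0, 6) means a(u, u) ≥ α ||u||_{H^1}² for every u ∈ H^1_0.
The interval has length L = 6, and Poincaré/coercivity depend only on L. Here a(u, u) = ∫(u')² + (-1/5)·∫u².
Here c = -1/5 < 0 with |c| < (π/L)² = π^2/36, so coercivity still holds. The condition a(u,u) ≥ α||u||_{H^1}² reads (1−α)∫(u')² ≥ (α−c)∫u². Any admissible α is ≤ 1 (rapidly oscillating u have ∫u²/∫(u')² → 0), and α = 1 would force 0 ≥ (1−c)∫u², impossible since c < 1; so 1−α > 0. By the sharp Poincaré inequality on H^1_0 of an interval of length L, ∫(u')² ≥ (π/L)²∫u² with equality for the first sine mode sin(π(x−x₀)/L) (x₀ the left endpoint), so the inequality holds for all u iff (1−α)(π/L)² ≥ α − c, i.e. α ≤ ((π/L)² + c)/((π/L)² + 1) = (1 + c(L/π)²)/(1 + (L/π)²). (Direct route, valid since c ≤ 0: Poincaré gives c∫u² ≥ c(L/π)²∫(u')², so a(u,u) ≥ (1 + c(L/π)²)∫(u')², while ||u||_{H^1}² ≤ (1 + (L/π)²)∫(u')²; dividing yields the same α.) With (π/L)² = π^2/36 and c = -1/5, the largest admissible constant is α = ((π/L)² + c)/((π/L)² + 1).
Simplifying, α = (-36/5 + π^2)/(π^2 + 36).


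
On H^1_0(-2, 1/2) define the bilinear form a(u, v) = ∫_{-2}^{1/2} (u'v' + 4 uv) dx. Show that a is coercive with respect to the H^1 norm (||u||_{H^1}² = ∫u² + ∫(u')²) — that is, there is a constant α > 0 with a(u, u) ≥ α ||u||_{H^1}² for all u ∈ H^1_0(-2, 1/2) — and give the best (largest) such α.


α = 1

Coercivity of a(·,·) on H^1_0(-2, 1/2) means a(u, u) ≥ α ||u||_{H^1}² for every u ∈ H^1_0.
The interval has length L = 5/2, and Poincaré/coercivity depend only on L. Here a(u, u) = ∫(u')² + (4)·∫u².
Here c = 4 ≥ 1, so a(u,u) = ∫(u')² + c∫u² ≥ ∫(u')² + ∫u² = ||u||_{H^1}², i.e. α = 1 works. No larger α is possible: a(u,u) ≥ α||u||_{H^1}² means (1−α)∫(u')² ≥ (α−c)∫u², and for the modes u_n = sin(nπ(x−x₀)/L) (x₀ the left endpoint) one has ∫u_n²/∫(u_n')² = (L/(nπ))² → 0, so a(u_n,u_n)/||u_n||_{H^1}² → 1. Hence the optimal constant is α = 1.
Therefore α = 1.


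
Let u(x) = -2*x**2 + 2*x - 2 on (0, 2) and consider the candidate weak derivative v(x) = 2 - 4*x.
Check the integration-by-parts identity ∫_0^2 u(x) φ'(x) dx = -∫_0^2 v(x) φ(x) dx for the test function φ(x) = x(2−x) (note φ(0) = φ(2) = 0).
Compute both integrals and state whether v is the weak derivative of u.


LHS = 8/3, RHS = 8/3. Yes, v = u' weakly.

u(x) = -2*x**2 + 2*x - 2, classical derivative u'(x) = 2 - 4*x.
φ(x) = x(2−x), so φ'(x) = 2 - 2*x.
Note φ(0) = φ(2) = 0, so the boundary term u·φ vanishes.
LHS = ∫_0^2 u(x) φ'(x) dx = ∫_0^2 (4*x^3 - 8*x^2 + 8*x - 4) dx. Term by term:
  ∫_0^2 4*x^3 dx = 16;  ∫_0^2 -8*x^2 dx = -64/3;  ∫_0^2 8*x dx = 16;
  ∫_0^2 -4 dx = -8.
Sum: 16 − 64/3 + 16 − 8 = 8/3.
So LHS = 8/3.
∫_0^2 v(x) φ(x) dx = ∫_0^2 (4*x^3 - 10*x^2 + 4*x) dx. Term by term:
  ∫_0^2 4*x^3 dx = 16;  ∫_0^2 -10*x^2 dx = -80/3;  ∫_0^2 4*x dx = 8.
Sum: 16 − 80/3 + 8 = -8/3.
So RHS = -∫_0^2 v(x) φ(x) dx = 8/3.
LHS = RHS, so the identity holds for this test φ.
Moreover u is smooth here and v(x) = u'(x) = 2 - 4*x pointwise, so the identity holds for every test function. Hence v is the weak derivative of u.


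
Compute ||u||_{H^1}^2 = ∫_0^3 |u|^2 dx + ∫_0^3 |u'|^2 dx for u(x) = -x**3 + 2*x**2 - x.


||u||_{H^1}^2 = 1137/7

The H^1 norm (squared) on an interval (0, L) is
  ||u||_{H^1}^2 = ∫_0^L u(x)^2 dx + ∫_0^L u'(x)^2 dx.
Compute u'(x) = -3*x**2 + 4*x - 1.
Then u(x)^2 = x**6 - 4*x**5 + 6*x**4 - 4*x**3 + x**2 and u'(x)^2 = 9*x**4 - 24*x**3 + 22*x**2 - 8*x + 1.
Integrate each monomial from 0 to 3 using ∫_0^3 c·x^n dx = c·3^(n+1)/(n+1):
  ∫_0^3 u(x)^2 dx = ∫_0^3 (x^6 - 4*x^5 + 6*x^4 - 4*x^3 + x^2) dx. Term by term:
    ∫_0^3 x^6 dx = 2187/7;  ∫_0^3 -4*x^5 dx = -486;  ∫_0^3 6*x^4 dx = 1458/5;
    ∫_0^3 -4*x^3 dx = -81;  ∫_0^3 x^2 dx = 9.
  Sum: 2187/7 − 486 + 1458/5 − 81 + 9 = 1611/35.
  ∫_0^3 u'(x)^2 dx = ∫_0^3 (9*x^4 - 24*x^3 + 22*x^2 - 8*x + 1) dx. Term by term:
    ∫_0^3 9*x^4 dx = 2187/5;  ∫_0^3 -24*x^3 dx = -486;  ∫_0^3 22*x^2 dx = 198;
    ∫_0^3 -8*x dx = -36;  ∫_0^3 1 dx = 3.
  Sum: 2187/5 − 486 + 198 − 36 + 3 = 582/5.
Adding: ||u||_{H^1}^2 = 1611/35 + 582/5 = 1137/7.


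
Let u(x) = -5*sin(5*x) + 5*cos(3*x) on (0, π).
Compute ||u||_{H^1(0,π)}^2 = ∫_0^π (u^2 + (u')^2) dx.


||u||_{H^1(0,π)}^2 = 450*π

u'(x) = -15*sin(3*x) - 25*cos(5*x).
Expand u² and (u')² and integrate term by term on (0, π), using: for integers n ≥ 1, ∫_0^π sin²(nx) dx = ∫_0^π cos²(nx) dx = π/2; for n ≠ n', ∫_0^π sin(nx)sin(n'x) dx = ∫_0^π cos(nx)cos(n'x) dx = 0; and by product-to-sum, ∫_0^π sin(nx)cos(n'x) dx = ½∫_0^π [sin((n+n')x) + sin((n−n')x)] dx, which is 0 when n+n' is even and 2n/(n²−n'²) when n+n' is odd (it need not vanish on (0, π)).
  u² squared terms: (-5)²·∫sin(5x)² dx = 25·π/2 = 25*π/2;  (5)²·∫cos(3x)² dx = 25·π/2 = 25*π/2.
  u² cross terms: 2·(-5)·(5)·∫sin(5x)·cos(3x) dx = -50·(0) = 0.
  So ∫_0^π u² dx = 25*π/2 + 25*π/2 + 0 = 25*π.
  (u')² squared terms: (-25)²·∫cos(5x)² dx = 625·π/2 = 625*π/2;  (-15)²·∫sin(3x)² dx = 225·π/2 = 225*π/2.
  (u')² cross terms: 2·(-25)·(-15)·∫cos(5x)·sin(3x) dx = 750·(0) = 0.
  So ∫_0^π (u')² dx = 625*π/2 + 225*π/2 + 0 = 425*π.
||u||_{H^1}^2 = (25*π) + (425*π) = 450*π.


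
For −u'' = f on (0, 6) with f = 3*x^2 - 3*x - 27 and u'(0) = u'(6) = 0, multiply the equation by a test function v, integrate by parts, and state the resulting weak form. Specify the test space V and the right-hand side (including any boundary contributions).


V = H^1(0, 6) (no boundary constraint on v; u is determined up to an additive constant); weak form: ∫_0^6 u'v' dx = ∫_0^6 (3*x^2 - 3*x - 27) v dx for all v ∈ V.

Multiply both sides by a test function v and integrate from 0 to 6:
  ∫_0^6 −u''(x) v(x) dx = ∫_0^6 f(x) v(x) dx.
Integrate the LHS by parts once:
  ∫_0^6 −u'' v dx = −[u'(x) v(x)]_0^6 + ∫_0^6 u'(x) v'(x) dx.
Thus ∫_0^6 u'(x) v'(x) dx = ∫_0^6 f(x) v(x) dx + [u'(x) v(x)]_0^6.
Choose V so that boundary terms are either known or forced to vanish.
u has homogeneous Neumann: u'(0) = u'(6) = 0. So [u' v]_0^6 = 0·v(6) − 0·v(0) = 0 for any v; take V = H^1(0, 6).
Weak formulation: find u (satisfying any essential BC) such that ∫_0^6 u'(x) v'(x) dx = ∫_0^6 f v dx for all v ∈ V (homogeneous Neumann, so boundary terms vanish).
Substituting f(x) = 3*x^2 - 3*x - 27, the right-hand side is ∫_0^6 (3*x^2 - 3*x - 27) v dx.
Compatibility check (pure Neumann): taking v ≡ 1 ∈ V gives 0 = ∫_0^6 f dx + (0) − (0), i.e. ∫_0^6 f dx must equal u'(0) − u'(6) = 0. Indeed ∫_0^6 (3*x^2 - 3*x - 27) dx = 0, so the data are compatible. The solution is then unique only up to an additive constant (fix it e.g. by requiring ∫_0^6 u dx = 0).


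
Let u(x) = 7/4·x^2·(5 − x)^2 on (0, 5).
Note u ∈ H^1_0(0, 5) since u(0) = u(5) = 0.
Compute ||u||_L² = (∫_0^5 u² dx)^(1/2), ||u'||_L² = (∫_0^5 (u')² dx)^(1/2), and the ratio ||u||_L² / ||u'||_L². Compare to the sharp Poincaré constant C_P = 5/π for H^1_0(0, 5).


||u||_L² / ||u'||_L² = 5*sqrt(3)/6 < C_P = 5/π.

u(x) = 7/4·x^2·(5 − x)^2, so u'(x) = 7*x*(x - 5)*(2*x - 5)/2.
u(x) = 7/4·x^2·(5 − x)^2 vanishes at x = 0 and x = 5, so u ∈ H^1_0(0, 5). Differentiate via the product rule and integrate the resulting polynomials term by term.
  ∫_0^5 u² dx = ∫_0^5 (49*x^8/16 - 245*x^7/4 + 3675*x^6/8 - 6125*x^5/4 + 30625*x^4/16) dx. Term by term:
    ∫_0^5 49*x^8/16 dx = 95703125/144;  ∫_0^5 -245*x^7/4 dx = -95703125/32;  ∫_0^5 3675*x^6/8 dx = 41015625/8;
    ∫_0^5 -6125*x^5/4 dx = -95703125/24;  ∫_0^5 30625*x^4/16 dx = 19140625/16.
  Sum: 95703125/144 − 95703125/32 + 41015625/8 − 95703125/24 + 19140625/16 = 2734375/288.
  ∫_0^5 (u')² dx = ∫_0^5 (49*x^6 - 735*x^5 + 15925*x^4/4 - 18375*x^3/2 + 30625*x^2/4) dx. Term by term:
    ∫_0^5 49*x^6 dx = 546875;  ∫_0^5 -735*x^5 dx = -3828125/2;  ∫_0^5 15925*x^4/4 dx = 9953125/4;
    ∫_0^5 -18375*x^3/2 dx = -11484375/8;  ∫_0^5 30625*x^2/4 dx = 3828125/12.
  Sum: 546875 − 3828125/2 + 9953125/4 − 11484375/8 + 3828125/12 = 109375/24.
∫_0^5 u² dx = 2734375/288, so ||u||_L² = 625*sqrt(14)/24.
∫_0^5 (u')² dx = 109375/24, so ||u'||_L² = 125*sqrt(42)/12.
Ratio ||u||_L² / ||u'||_L² = 5*sqrt(3)/6.
Sharp Poincaré constant on H^1_0(0, 5) is C_P = L/π = 5/π, achieved by sin(π/5·x).
A polynomial bump cannot attain the sharp Poincaré constant (only the first sine eigenfunction does), so the ratio is strictly less than C_P, consistent with ||u||_L² ≤ C_P ||u'||_L².


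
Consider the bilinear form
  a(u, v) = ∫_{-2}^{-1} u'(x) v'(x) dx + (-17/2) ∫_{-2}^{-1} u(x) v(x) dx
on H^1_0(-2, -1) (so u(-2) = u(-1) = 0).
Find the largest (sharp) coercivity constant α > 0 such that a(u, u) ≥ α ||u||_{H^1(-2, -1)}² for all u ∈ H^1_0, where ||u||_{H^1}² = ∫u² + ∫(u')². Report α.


α = (-17/2 + π^2)/(1 + π^2)

Coercivity of a(·,·) on H^1_0(-2, -1) means a(u, u) ≥ α ||u||_{H^1}² for every u ∈ H^1_0.
The interval has length L = 1, and Poincaré/coercivity depend only on L. Here a(u, u) = ∫(u')² + (-17/2)·∫u².
Here c = -17/2 < 0 with |c| < (π/L)² = π^2, so coercivity still holds. The condition a(u,u) ≥ α||u||_{H^1}² reads (1−α)∫(u')² ≥ (α−c)∫u². Any admissible α is ≤ 1 (rapidly oscillating u have ∫u²/∫(u')² → 0), and α = 1 would force 0 ≥ (1−c)∫u², impossible since c < 1; so 1−α > 0. By the sharp Poincaré inequality on H^1_0 of an interval of length L, ∫(u')² ≥ (π/L)²∫u² with equality for the first sine mode sin(π(x−x₀)/L) (x₀ the left endpoint), so the inequality holds for all u iff (1−α)(π/L)² ≥ α − c, i.e. α ≤ ((π/L)² + c)/((π/L)² + 1) = (1 + c(L/π)²)/(1 + (L/π)²). (Direct route, valid since c ≤ 0: Poincaré gives c∫u² ≥ c(L/π)²∫(u')², so a(u,u) ≥ (1 + c(L/π)²)∫(u')², while ||u||_{H^1}² ≤ (1 + (L/π)²)∫(u')²; dividing yields the same α.) With (π/L)² = π^2 and c = -17/2, the largest admissible constant is α = ((π/L)² + c)/((π/L)² + 1).
Simplifying, α = (-17/2 + π^2)/(1 + π^2).


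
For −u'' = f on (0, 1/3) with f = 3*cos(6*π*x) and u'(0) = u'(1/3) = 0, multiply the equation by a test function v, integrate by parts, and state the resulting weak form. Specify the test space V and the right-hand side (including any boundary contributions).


V = H^1(0, 1/3) (no boundary constraint on v; u is determined up to an additive constant); weak form: ∫_0^1/3 u'v' dx = ∫_0^1/3 (3*cos(6*π*x)) v dx for all v ∈ V.

Multiply both sides by a test function v and integrate from 0 to 1/3:
  ∫_0^1/3 −u''(x) v(x) dx = ∫_0^1/3 f(x) v(x) dx.
Integrate the LHS by parts once:
  ∫_0^1/3 −u'' v dx = −[u'(x) v(x)]_0^1/3 + ∫_0^1/3 u'(x) v'(x) dx.
Thus ∫_0^1/3 u'(x) v'(x) dx = ∫_0^1/3 f(x) v(x) dx + [u'(x) v(x)]_0^1/3.
Choose V so that boundary terms are either known or forced to vanish.
u has homogeneous Neumann: u'(0) = u'(1/3) = 0. So [u' v]_0^1/3 = 0·v(1/3) − 0·v(0) = 0 for any v; take V = H^1(0, 1/3).
Weak formulation: find u (satisfying any essential BC) such that ∫_0^1/3 u'(x) v'(x) dx = ∫_0^1/3 f v dx for all v ∈ V (homogeneous Neumann, so boundary terms vanish).
Substituting f(x) = 3*cos(6*π*x), the right-hand side is ∫_0^1/3 (3*cos(6*π*x)) v dx.
Compatibility check (pure Neumann): taking v ≡ 1 ∈ V gives 0 = ∫_0^1/3 f dx + (0) − (0), i.e. ∫_0^1/3 f dx must equal u'(0) − u'(1/3) = 0. Indeed ∫_0^1/3 (3*cos(6*π*x)) dx = 0, so the data are compatible. The solution is then unique only up to an additive constant (fix it e.g. by requiring ∫_0^1/3 u dx = 0).


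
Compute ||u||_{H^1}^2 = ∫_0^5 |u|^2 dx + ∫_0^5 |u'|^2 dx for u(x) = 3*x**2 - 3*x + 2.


||u||_{H^1}^2 = 9305/2

The H^1 norm (squared) on an interval (0, L) is
  ||u||_{H^1}^2 = ∫_0^L u(x)^2 dx + ∫_0^L u'(x)^2 dx.
Compute u'(x) = 6*x - 3.
Then u(x)^2 = 9*x**4 - 18*x**3 + 21*x**2 - 12*x + 4 and u'(x)^2 = 36*x**2 - 36*x + 9.
Integrate each monomial from 0 to 5 using ∫_0^5 c·x^n dx = c·5^(n+1)/(n+1):
  ∫_0^5 u(x)^2 dx = ∫_0^5 (9*x^4 - 18*x^3 + 21*x^2 - 12*x + 4) dx. Term by term:
    ∫_0^5 9*x^4 dx = 5625;  ∫_0^5 -18*x^3 dx = -5625/2;  ∫_0^5 21*x^2 dx = 875;
    ∫_0^5 -12*x dx = -150;  ∫_0^5 4 dx = 20.
  Sum: 5625 − 5625/2 + 875 − 150 + 20 = 7115/2.
  ∫_0^5 u'(x)^2 dx = ∫_0^5 (36*x^2 - 36*x + 9) dx. Term by term:
    ∫_0^5 36*x^2 dx = 1500;  ∫_0^5 -36*x dx = -450;  ∫_0^5 9 dx = 45.
  Sum: 1500 − 450 + 45 = 1095.
Adding: ||u||_{H^1}^2 = 7115/2 + 1095 = 9305/2.


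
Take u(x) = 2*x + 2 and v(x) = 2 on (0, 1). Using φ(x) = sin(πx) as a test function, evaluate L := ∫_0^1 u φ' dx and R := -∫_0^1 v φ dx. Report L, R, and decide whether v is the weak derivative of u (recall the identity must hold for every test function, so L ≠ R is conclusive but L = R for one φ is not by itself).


LHS = -4/π, RHS = -4/π. Yes, v = u' weakly.

u(x) = 2*x + 2, classical derivative u'(x) = 2.
φ(x) = sin(πx), so φ'(x) = π*cos(π*x).
Note φ(0) = φ(1) = 0, so the boundary term u·φ vanishes.
LHS = ∫_0^1 u(x) φ'(x) dx = ∫_0^1 (2*π*x*cos(π*x) + 2*π*cos(π*x)) dx. Term by term:
  ∫_0^1 2*π*cos(π*x) dx = 0;  ∫_0^1 2*π*x*cos(π*x) dx = -4/π.
Sum: 0 − 4/π = -4/π.
So LHS = -4/π.
∫_0^1 v(x) φ(x) dx = ∫_0^1 (2*sin(π*x)) dx. Term by term:
  ∫_0^1 2*sin(π*x) dx = 4/π.
So RHS = -∫_0^1 v(x) φ(x) dx = -4/π.
LHS = RHS, so the identity holds for this test φ.
Moreover u is smooth here and v(x) = u'(x) = 2 pointwise, so the identity holds for every test function. Hence v is the weak derivative of u.


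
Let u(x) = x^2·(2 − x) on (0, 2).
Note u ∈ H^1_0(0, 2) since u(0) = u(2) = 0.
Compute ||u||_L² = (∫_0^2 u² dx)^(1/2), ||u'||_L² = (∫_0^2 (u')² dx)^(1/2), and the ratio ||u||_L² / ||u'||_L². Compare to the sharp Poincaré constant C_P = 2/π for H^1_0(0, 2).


||u||_L² / ||u'||_L² = sqrt(14)/7 < C_P = 2/π.

u(x) = x^2·(2 − x), so u'(x) = x*(4 - 3*x).
u(x) = x^2·(2 − x) vanishes at x = 0 and x = 2, so u ∈ H^1_0(0, 2). Differentiate via the product rule and integrate the resulting polynomials term by term.
  ∫_0^2 u² dx = ∫_0^2 (x^6 - 4*x^5 + 4*x^4) dx. Term by term:
    ∫_0^2 x^6 dx = 128/7;  ∫_0^2 -4*x^5 dx = -128/3;  ∫_0^2 4*x^4 dx = 128/5.
  Sum: 128/7 − 128/3 + 128/5 = 128/105.
  ∫_0^2 (u')² dx = ∫_0^2 (9*x^4 - 24*x^3 + 16*x^2) dx. Term by term:
    ∫_0^2 9*x^4 dx = 288/5;  ∫_0^2 -24*x^3 dx = -96;  ∫_0^2 16*x^2 dx = 128/3.
  Sum: 288/5 − 96 + 128/3 = 64/15.
∫_0^2 u² dx = 128/105, so ||u||_L² = 8*sqrt(210)/105.
∫_0^2 (u')² dx = 64/15, so ||u'||_L² = 8*sqrt(15)/15.
Ratio ||u||_L² / ||u'||_L² = sqrt(14)/7.
Sharp Poincaré constant on H^1_0(0, 2) is C_P = L/π = 2/π, achieved by sin(π/2·x).
A polynomial bump cannot attain the sharp Poincaré constant (only the first sine eigenfunction does), so the ratio is strictly less than C_P, consistent with ||u||_L² ≤ C_P ||u'||_L².
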